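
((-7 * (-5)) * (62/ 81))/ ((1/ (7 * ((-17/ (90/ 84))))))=-723044/ 243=-2975.49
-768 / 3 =-256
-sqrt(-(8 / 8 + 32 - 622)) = -sqrt(589) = -24.27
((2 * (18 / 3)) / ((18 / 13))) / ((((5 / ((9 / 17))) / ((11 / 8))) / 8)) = 858 / 85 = 10.09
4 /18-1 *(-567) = 5105 /9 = 567.22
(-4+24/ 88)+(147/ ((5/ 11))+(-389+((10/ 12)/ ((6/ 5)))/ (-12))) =-1648591/ 23760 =-69.39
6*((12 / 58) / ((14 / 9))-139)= -169140 / 203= -833.20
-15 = -15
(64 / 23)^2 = 4096 / 529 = 7.74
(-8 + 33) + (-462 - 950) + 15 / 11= -15242 / 11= -1385.64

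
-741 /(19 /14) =-546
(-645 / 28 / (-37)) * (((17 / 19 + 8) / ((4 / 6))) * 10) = 1635075 / 19684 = 83.07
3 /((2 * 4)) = 3 /8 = 0.38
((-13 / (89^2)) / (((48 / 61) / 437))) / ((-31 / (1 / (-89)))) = -346541 / 1048993872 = -0.00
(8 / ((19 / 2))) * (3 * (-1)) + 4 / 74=-1738 / 703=-2.47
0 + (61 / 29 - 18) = -461 / 29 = -15.90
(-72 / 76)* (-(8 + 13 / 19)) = 2970 / 361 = 8.23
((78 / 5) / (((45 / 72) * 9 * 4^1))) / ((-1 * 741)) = -4 / 4275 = -0.00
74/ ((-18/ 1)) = -37/ 9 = -4.11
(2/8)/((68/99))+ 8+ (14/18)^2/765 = 8293159/991440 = 8.36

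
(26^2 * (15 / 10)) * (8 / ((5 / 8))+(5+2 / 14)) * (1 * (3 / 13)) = 146952 / 35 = 4198.63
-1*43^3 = -79507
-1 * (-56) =56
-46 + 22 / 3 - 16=-164 / 3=-54.67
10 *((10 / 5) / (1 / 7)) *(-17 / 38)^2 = 10115 / 361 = 28.02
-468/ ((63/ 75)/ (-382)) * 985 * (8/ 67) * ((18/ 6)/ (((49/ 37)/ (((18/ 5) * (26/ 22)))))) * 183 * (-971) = -10836607383807753600/ 252791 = -42867852826278.44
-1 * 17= -17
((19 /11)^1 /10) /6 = 19 /660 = 0.03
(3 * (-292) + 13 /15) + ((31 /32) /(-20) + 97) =-1494109 /1920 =-778.18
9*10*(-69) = -6210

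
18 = 18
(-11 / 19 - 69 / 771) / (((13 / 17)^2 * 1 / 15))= -14149440 / 825227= -17.15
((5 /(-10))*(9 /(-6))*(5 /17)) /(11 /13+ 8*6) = 39 /8636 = 0.00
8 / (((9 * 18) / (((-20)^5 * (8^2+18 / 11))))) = -9241600000 / 891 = -10372166.11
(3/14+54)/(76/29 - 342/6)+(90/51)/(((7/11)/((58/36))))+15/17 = 4901579/1125978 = 4.35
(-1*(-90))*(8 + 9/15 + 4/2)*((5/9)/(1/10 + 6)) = 5300/61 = 86.89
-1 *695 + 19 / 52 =-36121 / 52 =-694.63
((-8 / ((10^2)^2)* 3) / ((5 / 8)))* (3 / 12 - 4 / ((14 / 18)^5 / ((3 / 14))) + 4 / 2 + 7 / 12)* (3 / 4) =0.00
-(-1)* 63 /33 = 21 /11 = 1.91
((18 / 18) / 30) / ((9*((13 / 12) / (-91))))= -14 / 45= -0.31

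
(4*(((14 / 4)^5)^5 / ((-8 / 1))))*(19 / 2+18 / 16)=-113990832671437016568595 / 536870912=-212324471532249.85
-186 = -186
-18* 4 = -72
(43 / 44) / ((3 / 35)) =1505 / 132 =11.40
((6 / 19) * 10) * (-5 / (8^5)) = -75 / 155648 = -0.00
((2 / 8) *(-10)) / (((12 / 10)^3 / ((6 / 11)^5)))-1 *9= -1460709 / 161051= -9.07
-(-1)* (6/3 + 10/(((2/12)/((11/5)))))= 134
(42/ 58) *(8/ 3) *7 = 392/ 29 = 13.52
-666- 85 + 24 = -727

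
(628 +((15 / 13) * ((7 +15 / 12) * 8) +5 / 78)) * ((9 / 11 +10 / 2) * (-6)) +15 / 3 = -3514741 / 143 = -24578.61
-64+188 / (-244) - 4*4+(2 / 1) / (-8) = -19769 / 244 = -81.02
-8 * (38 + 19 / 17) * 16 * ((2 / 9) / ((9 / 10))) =-1702400 / 1377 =-1236.31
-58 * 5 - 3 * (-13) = -251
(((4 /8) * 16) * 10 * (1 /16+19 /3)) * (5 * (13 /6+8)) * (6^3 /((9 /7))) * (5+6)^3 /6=8723972950 /9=969330327.78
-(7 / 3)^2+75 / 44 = -1481 / 396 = -3.74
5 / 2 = 2.50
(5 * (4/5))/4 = 1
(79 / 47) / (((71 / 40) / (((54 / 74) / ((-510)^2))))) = 474 / 178412705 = 0.00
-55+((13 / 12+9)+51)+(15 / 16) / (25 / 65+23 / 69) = 9931 / 1344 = 7.39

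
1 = 1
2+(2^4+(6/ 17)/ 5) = 1536/ 85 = 18.07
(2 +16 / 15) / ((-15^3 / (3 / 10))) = -23 / 84375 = -0.00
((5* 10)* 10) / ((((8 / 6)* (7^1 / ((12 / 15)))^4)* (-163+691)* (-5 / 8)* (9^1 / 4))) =-512 / 5942475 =-0.00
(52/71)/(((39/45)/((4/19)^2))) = 960/25631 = 0.04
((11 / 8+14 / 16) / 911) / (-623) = -9 / 2270212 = -0.00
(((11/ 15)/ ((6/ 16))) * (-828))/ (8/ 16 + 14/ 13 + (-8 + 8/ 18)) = 1894464/ 6995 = 270.83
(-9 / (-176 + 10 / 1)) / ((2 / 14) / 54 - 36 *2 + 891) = 1701 / 25695389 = 0.00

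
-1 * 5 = -5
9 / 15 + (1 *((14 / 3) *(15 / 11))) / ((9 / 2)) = 2.01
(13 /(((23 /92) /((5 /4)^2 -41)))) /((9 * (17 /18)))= -8203 /34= -241.26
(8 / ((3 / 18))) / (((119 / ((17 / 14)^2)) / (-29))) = -5916 / 343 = -17.25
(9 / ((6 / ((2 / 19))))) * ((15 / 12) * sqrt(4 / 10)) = 3 * sqrt(10) / 76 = 0.12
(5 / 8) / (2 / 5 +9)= 25 / 376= 0.07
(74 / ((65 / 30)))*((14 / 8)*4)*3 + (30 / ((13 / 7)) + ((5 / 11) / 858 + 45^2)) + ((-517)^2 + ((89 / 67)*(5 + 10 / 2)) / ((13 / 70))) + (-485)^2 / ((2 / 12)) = 1063270140707 / 632346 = 1681468.91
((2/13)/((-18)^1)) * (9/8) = -0.01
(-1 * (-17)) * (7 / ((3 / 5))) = 595 / 3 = 198.33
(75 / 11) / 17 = 75 / 187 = 0.40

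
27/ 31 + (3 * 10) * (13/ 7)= 12279/ 217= 56.59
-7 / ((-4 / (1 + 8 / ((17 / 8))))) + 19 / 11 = 7529 / 748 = 10.07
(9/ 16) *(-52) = -117/ 4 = -29.25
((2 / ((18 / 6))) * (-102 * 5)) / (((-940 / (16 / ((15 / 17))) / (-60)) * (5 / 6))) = -110976 / 235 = -472.24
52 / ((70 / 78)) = 2028 / 35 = 57.94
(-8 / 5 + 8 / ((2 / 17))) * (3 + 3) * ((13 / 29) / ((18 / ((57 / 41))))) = 13.79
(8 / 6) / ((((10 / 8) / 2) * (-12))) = -8 / 45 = -0.18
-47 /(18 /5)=-235 /18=-13.06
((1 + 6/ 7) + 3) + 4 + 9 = 125/ 7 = 17.86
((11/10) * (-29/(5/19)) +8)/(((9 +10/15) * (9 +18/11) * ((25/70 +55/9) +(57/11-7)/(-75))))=-14384601/84811805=-0.17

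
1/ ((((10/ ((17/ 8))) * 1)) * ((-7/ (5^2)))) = -85/ 112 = -0.76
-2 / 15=-0.13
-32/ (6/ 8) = -128/ 3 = -42.67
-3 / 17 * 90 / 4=-135 / 34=-3.97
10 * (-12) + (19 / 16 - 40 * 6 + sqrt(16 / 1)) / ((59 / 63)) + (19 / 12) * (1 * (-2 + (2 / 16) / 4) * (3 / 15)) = -14022381 / 37760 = -371.36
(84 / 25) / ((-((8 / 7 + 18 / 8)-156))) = 2352 / 106825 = 0.02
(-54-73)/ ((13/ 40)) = -5080/ 13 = -390.77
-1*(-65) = 65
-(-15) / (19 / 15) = 225 / 19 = 11.84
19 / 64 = 0.30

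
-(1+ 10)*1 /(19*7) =-11 /133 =-0.08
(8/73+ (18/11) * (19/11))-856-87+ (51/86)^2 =-61390340027/65328868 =-939.71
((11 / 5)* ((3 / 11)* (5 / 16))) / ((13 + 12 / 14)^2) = 147 / 150544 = 0.00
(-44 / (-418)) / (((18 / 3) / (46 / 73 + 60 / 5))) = 922 / 4161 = 0.22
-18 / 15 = -6 / 5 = -1.20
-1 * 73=-73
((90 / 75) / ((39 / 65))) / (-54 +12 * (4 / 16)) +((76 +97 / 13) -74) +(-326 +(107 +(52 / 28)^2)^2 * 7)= 19347107659 / 227409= 85076.26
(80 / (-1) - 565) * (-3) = 1935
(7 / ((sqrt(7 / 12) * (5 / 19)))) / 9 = 38 * sqrt(21) / 45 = 3.87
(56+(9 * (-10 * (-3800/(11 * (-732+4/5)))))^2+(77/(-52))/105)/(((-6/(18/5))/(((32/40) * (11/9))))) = -36741016214701/33598582875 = -1093.53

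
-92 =-92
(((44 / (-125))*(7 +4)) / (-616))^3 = 1331 / 5359375000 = 0.00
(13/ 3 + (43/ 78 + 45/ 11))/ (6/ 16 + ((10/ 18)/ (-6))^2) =7485372/ 319891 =23.40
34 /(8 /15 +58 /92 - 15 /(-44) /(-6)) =1032240 /33607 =30.72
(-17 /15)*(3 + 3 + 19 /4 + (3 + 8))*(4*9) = -4437 /5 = -887.40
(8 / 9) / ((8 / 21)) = 7 / 3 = 2.33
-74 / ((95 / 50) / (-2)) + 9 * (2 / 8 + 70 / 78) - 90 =-1757 / 988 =-1.78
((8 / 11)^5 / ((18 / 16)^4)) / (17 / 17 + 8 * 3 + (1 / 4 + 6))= 536870912 / 132081951375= 0.00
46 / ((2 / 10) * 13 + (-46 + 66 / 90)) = -69 / 64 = -1.08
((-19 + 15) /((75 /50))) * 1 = -8 /3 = -2.67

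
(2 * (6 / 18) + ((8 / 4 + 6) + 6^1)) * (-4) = -176 / 3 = -58.67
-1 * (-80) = 80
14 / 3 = 4.67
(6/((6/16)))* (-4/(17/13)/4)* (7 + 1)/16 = -104/17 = -6.12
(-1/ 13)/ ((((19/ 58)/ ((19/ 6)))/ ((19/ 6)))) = -551/ 234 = -2.35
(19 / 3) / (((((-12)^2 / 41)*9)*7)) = 0.03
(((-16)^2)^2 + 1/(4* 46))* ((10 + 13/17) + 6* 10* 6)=76005513375/3128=24298437.78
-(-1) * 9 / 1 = 9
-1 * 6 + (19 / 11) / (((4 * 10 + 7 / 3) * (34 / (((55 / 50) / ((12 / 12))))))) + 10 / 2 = -43123 / 43180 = -1.00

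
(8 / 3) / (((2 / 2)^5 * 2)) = 4 / 3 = 1.33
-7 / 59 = -0.12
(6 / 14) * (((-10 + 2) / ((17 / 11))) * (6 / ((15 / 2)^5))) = -5632 / 10040625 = -0.00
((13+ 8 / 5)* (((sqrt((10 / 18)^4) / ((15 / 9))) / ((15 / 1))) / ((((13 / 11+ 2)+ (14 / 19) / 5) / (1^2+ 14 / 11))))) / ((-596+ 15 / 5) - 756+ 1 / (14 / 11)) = -2774 / 30394035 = -0.00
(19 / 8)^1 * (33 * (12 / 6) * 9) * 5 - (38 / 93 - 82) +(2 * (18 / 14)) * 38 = 18834877 / 2604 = 7233.06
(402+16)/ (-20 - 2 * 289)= -0.70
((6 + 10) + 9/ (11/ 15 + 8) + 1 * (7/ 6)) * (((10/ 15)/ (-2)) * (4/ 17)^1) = -28606/ 20043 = -1.43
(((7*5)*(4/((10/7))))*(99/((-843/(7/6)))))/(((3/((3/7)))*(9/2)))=-1078/2529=-0.43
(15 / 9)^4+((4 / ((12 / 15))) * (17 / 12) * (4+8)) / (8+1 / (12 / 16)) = 38155 / 2268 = 16.82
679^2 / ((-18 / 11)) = -5071451 / 18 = -281747.28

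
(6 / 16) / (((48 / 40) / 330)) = 825 / 8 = 103.12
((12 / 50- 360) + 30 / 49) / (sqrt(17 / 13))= -439956 *sqrt(221) / 20825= -314.07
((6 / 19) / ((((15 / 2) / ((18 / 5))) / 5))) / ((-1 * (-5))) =72 / 475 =0.15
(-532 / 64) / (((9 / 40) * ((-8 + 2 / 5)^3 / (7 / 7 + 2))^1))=4375 / 17328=0.25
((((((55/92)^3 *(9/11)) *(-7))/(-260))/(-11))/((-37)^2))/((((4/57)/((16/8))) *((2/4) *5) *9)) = -21945/55433241344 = -0.00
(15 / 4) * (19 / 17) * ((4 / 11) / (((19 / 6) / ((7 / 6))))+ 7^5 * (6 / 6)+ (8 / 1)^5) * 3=466254135 / 748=623334.41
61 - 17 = 44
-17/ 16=-1.06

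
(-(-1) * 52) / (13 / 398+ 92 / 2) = 20696 / 18321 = 1.13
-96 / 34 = -48 / 17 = -2.82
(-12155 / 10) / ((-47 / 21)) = 51051 / 94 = 543.10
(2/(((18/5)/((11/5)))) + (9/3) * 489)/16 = 6607/72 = 91.76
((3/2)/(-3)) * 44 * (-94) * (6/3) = 4136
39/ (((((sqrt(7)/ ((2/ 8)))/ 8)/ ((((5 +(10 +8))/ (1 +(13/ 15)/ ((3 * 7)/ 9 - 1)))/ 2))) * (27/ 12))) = 23920 * sqrt(7)/ 693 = 91.32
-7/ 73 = -0.10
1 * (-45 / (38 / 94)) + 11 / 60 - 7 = -134671 / 1140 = -118.13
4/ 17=0.24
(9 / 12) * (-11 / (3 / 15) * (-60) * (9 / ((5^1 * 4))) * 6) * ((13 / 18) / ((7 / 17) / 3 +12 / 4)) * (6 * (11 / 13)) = 499851 / 64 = 7810.17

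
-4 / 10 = -2 / 5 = -0.40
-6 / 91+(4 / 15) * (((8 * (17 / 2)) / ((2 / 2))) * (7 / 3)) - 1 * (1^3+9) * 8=-37.75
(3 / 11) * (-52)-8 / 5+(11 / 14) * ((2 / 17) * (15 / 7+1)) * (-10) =-856144 / 45815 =-18.69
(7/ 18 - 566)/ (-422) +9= 78545/ 7596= 10.34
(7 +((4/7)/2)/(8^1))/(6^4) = 197/36288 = 0.01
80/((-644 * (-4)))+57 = 57.03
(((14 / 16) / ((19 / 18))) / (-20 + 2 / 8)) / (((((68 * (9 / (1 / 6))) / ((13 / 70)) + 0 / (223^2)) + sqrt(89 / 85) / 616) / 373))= -2532641950123084800 / 3198618666510553039459 + 2446339896 * sqrt(7565) / 3198618666510553039459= -0.00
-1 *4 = -4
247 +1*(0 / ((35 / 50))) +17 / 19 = 4710 / 19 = 247.89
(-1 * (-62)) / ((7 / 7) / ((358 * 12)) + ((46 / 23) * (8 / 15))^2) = 19976400 / 366667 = 54.48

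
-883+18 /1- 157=-1022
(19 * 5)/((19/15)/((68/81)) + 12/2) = 32300/2553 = 12.65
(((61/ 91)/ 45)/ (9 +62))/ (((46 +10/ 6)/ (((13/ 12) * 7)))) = 0.00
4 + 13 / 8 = 45 / 8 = 5.62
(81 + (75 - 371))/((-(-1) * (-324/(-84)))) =-1505/27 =-55.74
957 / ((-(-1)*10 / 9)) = 8613 / 10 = 861.30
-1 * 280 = -280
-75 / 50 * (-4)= 6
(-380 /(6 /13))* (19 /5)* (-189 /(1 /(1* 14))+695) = 18312086 /3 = 6104028.67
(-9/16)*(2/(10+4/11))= -33/304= -0.11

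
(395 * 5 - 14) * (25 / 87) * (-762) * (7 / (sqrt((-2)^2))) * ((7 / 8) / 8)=-305082575 / 1856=-164376.39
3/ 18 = 1/ 6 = 0.17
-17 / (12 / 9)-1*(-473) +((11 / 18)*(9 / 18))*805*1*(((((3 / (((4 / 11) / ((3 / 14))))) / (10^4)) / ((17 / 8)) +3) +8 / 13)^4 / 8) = 2692847999087180712032272248312733 / 471287258140608000000000000000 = 5713.81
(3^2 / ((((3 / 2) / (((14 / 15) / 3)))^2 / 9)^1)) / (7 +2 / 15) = 784 / 1605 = 0.49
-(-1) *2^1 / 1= 2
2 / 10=0.20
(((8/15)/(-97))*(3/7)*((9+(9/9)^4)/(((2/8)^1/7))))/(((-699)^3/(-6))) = -128/11042871201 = -0.00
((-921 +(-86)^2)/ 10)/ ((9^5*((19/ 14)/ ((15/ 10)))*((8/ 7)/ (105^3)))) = 2720633125/ 221616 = 12276.34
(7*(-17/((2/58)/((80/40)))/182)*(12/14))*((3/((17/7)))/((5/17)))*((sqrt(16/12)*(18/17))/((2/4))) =-12528*sqrt(3)/65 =-333.83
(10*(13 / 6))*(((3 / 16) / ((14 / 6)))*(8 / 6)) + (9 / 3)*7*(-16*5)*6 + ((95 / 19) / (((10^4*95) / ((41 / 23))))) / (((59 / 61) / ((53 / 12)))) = -218259539822129 / 21657720000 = -10077.68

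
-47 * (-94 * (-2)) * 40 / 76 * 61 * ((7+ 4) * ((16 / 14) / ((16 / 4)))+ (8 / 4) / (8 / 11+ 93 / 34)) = -5193765456 / 4921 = -1055428.87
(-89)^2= 7921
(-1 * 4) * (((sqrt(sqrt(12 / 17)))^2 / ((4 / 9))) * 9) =-162 * sqrt(51) / 17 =-68.05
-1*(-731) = 731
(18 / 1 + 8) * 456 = 11856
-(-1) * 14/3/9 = 14/27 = 0.52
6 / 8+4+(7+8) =79 / 4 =19.75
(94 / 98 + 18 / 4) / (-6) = -535 / 588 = -0.91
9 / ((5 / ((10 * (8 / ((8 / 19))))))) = 342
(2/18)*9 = 1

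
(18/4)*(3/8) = 27/16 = 1.69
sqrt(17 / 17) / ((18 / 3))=1 / 6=0.17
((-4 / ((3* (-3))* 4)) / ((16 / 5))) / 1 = 0.03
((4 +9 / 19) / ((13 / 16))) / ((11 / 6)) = 8160 / 2717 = 3.00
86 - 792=-706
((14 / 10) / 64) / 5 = 7 / 1600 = 0.00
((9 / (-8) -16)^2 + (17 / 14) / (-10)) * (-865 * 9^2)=-9201538359 / 448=-20539148.12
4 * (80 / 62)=160 / 31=5.16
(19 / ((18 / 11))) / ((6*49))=209 / 5292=0.04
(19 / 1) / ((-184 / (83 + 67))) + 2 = -1241 / 92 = -13.49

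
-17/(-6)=17/6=2.83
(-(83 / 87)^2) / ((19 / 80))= -551120 / 143811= -3.83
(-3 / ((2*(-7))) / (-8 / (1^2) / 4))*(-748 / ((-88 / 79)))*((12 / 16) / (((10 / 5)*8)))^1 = -12087 / 3584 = -3.37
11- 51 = -40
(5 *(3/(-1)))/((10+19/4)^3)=-960/205379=-0.00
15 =15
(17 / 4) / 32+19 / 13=2653 / 1664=1.59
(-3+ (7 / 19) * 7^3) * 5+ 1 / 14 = 164099 / 266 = 616.91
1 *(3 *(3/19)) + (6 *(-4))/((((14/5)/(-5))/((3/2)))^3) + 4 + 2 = 24384387/52136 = 467.71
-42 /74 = -0.57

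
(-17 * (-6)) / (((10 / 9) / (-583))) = -267597 / 5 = -53519.40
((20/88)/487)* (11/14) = 5/13636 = 0.00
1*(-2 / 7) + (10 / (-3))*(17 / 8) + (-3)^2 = 137 / 84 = 1.63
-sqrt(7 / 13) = -sqrt(91) / 13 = -0.73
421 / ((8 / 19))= 7999 / 8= 999.88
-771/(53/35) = -26985/53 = -509.15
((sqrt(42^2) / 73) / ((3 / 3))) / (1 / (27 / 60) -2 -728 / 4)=-189 / 59714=-0.00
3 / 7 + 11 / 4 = 89 / 28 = 3.18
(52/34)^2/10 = 338/1445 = 0.23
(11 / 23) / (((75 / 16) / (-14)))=-1.43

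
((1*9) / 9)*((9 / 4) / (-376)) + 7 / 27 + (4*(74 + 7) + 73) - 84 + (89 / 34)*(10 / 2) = 225285293 / 690336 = 326.34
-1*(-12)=12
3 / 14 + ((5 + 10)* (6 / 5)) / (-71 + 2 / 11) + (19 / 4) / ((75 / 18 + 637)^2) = -6435877989 / 161402354554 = -0.04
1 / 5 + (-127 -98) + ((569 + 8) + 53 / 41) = 72466 / 205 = 353.49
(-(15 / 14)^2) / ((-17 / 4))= 225 / 833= 0.27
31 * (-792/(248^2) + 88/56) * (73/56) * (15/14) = 91843125/1361024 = 67.48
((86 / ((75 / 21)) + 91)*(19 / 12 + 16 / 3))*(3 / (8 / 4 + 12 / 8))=34113 / 50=682.26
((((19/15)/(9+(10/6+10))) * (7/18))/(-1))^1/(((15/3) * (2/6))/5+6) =-7/1860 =-0.00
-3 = -3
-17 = -17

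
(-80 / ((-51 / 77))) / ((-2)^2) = 1540 / 51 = 30.20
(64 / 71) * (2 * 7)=896 / 71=12.62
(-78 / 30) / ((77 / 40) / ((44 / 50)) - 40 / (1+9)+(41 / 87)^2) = 1.63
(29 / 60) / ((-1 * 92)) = -29 / 5520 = -0.01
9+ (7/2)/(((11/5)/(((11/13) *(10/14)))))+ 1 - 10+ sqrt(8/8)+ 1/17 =893/442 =2.02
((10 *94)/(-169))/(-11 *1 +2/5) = 0.52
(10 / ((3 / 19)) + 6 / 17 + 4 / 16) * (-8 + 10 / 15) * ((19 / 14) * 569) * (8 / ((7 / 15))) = -15510866030 / 2499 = -6206829.14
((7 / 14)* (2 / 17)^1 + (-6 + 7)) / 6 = 3 / 17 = 0.18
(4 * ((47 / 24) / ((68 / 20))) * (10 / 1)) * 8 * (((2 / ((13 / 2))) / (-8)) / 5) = -940 / 663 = -1.42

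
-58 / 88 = -29 / 44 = -0.66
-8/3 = -2.67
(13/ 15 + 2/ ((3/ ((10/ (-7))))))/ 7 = -3/ 245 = -0.01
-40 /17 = -2.35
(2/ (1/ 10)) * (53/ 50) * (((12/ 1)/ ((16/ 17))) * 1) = 2703/ 10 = 270.30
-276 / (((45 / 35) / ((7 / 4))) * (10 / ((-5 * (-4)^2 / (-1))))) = -9016 / 3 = -3005.33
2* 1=2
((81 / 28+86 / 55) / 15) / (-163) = -6863 / 3765300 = -0.00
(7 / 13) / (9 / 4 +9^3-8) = 28 / 37609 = 0.00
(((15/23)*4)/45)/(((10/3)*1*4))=1/230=0.00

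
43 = 43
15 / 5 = 3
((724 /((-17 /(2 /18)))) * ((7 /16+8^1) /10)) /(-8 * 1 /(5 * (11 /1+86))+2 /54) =-7110585 /36584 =-194.36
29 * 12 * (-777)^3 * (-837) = 136636823894508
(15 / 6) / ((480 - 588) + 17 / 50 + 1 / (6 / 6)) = -125 / 5333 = -0.02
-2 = -2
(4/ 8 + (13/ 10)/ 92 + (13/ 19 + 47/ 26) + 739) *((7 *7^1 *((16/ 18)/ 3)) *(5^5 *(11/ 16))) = 23144748.38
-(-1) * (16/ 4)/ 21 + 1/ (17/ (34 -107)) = -1465/ 357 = -4.10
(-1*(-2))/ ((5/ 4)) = 8/ 5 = 1.60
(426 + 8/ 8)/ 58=7.36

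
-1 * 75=-75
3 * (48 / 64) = 9 / 4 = 2.25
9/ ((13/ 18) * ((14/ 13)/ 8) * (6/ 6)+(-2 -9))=-648/ 785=-0.83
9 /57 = 3 /19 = 0.16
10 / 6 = 5 / 3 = 1.67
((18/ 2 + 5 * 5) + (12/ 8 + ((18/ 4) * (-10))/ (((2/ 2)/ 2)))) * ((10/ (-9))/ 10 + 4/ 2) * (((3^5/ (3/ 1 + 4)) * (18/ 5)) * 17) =-7654743/ 35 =-218706.94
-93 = -93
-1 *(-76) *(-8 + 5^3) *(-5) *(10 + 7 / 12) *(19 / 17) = -8940165 / 17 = -525892.06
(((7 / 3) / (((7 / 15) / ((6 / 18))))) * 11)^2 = 3025 / 9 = 336.11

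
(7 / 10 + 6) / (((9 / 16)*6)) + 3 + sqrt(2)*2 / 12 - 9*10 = -11477 / 135 + sqrt(2) / 6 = -84.78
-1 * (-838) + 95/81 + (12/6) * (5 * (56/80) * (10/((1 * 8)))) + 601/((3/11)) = 988715/324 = 3051.59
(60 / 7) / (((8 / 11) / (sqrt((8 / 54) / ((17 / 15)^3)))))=825 * sqrt(85) / 2023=3.76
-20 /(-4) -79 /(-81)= 5.98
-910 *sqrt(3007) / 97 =-514.44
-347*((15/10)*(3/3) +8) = -6593/2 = -3296.50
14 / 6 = 7 / 3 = 2.33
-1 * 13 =-13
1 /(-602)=-1 /602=-0.00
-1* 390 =-390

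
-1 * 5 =-5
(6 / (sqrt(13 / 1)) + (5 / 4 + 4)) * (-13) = -273 / 4 -6 * sqrt(13) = -89.88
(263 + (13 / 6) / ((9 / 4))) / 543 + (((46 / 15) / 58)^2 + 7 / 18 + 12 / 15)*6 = 2353847966 / 308247525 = 7.64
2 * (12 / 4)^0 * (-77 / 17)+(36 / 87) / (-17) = -4478 / 493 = -9.08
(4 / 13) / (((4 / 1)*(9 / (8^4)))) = 4096 / 117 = 35.01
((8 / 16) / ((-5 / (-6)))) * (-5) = -3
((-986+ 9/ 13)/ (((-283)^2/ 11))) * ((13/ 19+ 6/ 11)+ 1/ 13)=-45471950/ 257165779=-0.18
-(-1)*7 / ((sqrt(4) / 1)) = 7 / 2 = 3.50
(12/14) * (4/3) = 8/7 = 1.14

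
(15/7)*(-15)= -225/7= -32.14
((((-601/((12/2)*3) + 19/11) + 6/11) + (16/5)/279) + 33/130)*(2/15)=-4.11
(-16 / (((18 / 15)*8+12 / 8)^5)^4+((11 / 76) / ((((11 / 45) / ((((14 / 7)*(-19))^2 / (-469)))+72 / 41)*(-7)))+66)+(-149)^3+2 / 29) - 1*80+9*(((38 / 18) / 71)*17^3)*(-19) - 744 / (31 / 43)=-3333975.13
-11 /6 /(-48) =0.04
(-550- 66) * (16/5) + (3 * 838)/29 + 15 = -271079/145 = -1869.51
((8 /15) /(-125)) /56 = -1 /13125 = -0.00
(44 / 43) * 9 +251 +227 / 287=3221004 / 12341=261.00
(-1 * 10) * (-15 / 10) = 15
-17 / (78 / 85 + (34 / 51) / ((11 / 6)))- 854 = -1038987 / 1198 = -867.27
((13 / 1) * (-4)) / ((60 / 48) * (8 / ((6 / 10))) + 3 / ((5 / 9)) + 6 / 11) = -660 / 287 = -2.30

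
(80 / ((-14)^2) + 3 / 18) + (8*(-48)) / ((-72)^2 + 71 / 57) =43514399 / 86894346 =0.50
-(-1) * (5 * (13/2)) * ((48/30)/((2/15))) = 390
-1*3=-3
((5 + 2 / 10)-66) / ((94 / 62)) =-40.10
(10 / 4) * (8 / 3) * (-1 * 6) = -40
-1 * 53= -53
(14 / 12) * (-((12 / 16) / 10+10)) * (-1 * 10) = 2821 / 24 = 117.54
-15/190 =-3/38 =-0.08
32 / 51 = 0.63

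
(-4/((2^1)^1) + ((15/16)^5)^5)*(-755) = 1723506085724606662354229603789635/1267650600228229401496703205376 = 1359.61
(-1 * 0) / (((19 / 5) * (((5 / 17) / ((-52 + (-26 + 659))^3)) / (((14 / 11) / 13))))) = 0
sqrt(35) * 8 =8 * sqrt(35) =47.33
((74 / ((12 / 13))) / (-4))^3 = -111284641 / 13824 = -8050.10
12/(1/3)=36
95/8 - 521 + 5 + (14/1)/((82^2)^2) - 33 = -6071147505/11303044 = -537.12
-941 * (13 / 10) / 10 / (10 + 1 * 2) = -12233 / 1200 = -10.19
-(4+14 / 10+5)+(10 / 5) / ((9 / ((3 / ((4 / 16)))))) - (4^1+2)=-206 / 15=-13.73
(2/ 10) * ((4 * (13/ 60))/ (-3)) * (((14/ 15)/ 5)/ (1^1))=-182/ 16875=-0.01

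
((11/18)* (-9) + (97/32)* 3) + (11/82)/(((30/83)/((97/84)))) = 1662347/413280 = 4.02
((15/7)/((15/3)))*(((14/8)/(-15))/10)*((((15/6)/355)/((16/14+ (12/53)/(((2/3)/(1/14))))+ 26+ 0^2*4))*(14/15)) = -2597/2146827000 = -0.00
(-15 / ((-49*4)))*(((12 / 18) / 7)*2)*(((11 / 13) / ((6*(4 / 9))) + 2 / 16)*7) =115 / 2548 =0.05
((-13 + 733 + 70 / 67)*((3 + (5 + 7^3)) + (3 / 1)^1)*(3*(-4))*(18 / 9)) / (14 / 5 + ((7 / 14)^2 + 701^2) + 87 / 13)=-35571619200 / 2853458377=-12.47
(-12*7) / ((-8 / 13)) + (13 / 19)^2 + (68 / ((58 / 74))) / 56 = 10150971 / 73283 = 138.52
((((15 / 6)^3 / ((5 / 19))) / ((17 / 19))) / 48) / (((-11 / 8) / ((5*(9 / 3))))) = -45125 / 2992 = -15.08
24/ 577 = 0.04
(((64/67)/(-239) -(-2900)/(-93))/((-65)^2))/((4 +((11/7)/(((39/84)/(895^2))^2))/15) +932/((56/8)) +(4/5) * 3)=-0.00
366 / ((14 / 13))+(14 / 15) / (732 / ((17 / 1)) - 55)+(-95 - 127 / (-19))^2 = 8947258127 / 1099245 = 8139.46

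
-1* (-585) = 585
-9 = -9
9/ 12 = 3/ 4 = 0.75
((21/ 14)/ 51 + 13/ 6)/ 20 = 28/ 255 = 0.11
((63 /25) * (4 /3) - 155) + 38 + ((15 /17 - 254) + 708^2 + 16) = 500913.24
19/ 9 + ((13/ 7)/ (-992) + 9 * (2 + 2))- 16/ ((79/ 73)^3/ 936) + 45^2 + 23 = -299817396640795/ 30812965344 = -9730.24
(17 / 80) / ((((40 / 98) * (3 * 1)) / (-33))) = -9163 / 1600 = -5.73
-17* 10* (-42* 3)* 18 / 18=21420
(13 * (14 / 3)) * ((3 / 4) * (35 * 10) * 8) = 127400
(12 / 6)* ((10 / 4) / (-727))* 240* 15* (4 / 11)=-9.00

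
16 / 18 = 8 / 9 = 0.89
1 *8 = 8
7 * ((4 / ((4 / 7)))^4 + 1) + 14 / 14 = 16815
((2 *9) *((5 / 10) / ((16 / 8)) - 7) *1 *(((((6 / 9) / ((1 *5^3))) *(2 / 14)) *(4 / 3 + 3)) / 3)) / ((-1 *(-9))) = -13 / 875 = -0.01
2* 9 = 18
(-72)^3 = -373248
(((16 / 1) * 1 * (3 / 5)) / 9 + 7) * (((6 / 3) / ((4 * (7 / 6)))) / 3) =121 / 105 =1.15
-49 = -49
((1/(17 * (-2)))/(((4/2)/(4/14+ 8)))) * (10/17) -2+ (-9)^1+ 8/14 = -21242/2023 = -10.50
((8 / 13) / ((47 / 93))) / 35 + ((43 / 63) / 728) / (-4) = 1489799 / 43112160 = 0.03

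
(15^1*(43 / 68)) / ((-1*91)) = -645 / 6188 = -0.10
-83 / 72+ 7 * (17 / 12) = 8.76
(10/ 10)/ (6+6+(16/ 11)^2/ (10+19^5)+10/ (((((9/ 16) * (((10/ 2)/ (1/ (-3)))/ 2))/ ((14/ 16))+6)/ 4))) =0.02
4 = 4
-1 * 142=-142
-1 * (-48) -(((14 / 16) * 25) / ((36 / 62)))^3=-159517813393 / 2985984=-53422.19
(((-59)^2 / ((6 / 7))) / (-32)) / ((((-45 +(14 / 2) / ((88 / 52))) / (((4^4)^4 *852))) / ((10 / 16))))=6385618795888640 / 899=7103024244592.48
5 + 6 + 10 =21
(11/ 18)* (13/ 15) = 143/ 270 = 0.53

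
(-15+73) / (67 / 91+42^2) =5278 / 160591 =0.03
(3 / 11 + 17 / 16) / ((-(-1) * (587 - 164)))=5 / 1584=0.00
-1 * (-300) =300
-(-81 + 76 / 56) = 1115 / 14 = 79.64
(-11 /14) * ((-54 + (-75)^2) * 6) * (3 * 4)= -2206116 /7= -315159.43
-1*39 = -39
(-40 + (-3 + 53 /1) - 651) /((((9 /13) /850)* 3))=-7083050 /27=-262335.19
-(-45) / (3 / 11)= 165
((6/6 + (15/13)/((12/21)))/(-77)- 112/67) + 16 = 3833321/268268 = 14.29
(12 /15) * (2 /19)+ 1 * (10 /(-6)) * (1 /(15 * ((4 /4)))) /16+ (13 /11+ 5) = 941867 /150480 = 6.26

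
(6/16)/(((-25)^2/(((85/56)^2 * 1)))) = 867/627200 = 0.00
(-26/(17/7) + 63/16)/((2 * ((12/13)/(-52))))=311129/1632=190.64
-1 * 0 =0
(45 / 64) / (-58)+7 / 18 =12587 / 33408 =0.38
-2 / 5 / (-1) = 2 / 5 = 0.40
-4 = -4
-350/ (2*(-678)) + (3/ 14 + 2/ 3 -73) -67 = -109839/ 791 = -138.86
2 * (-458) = -916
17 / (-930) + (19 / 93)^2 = 2029 / 86490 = 0.02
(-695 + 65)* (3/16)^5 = -76545/524288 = -0.15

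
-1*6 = -6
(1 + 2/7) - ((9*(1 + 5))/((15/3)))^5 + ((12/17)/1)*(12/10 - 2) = -54640369731/371875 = -146932.09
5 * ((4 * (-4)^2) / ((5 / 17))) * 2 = 2176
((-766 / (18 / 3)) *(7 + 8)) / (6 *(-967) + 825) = 1915 / 4977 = 0.38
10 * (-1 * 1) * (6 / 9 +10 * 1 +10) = -620 / 3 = -206.67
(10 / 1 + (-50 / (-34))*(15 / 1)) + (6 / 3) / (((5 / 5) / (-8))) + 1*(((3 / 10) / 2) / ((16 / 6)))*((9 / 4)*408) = 92067 / 1360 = 67.70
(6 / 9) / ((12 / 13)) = 13 / 18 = 0.72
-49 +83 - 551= -517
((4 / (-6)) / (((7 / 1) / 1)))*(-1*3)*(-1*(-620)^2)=-768800 / 7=-109828.57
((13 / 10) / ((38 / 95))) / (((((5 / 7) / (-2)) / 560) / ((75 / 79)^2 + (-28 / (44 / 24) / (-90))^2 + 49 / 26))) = -2437166472524 / 169911225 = -14343.76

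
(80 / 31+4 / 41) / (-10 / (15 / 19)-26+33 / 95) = -970140 / 13880591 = -0.07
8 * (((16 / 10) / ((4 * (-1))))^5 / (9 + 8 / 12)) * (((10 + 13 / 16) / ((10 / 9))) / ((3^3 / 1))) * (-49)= 67816 / 453125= 0.15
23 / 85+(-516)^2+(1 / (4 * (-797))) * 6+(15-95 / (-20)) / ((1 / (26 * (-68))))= 231338.27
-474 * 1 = -474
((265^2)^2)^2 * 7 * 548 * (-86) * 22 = -176508946177663932043750000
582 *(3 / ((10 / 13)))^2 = 442611 / 50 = 8852.22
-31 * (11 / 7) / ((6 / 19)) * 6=-6479 / 7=-925.57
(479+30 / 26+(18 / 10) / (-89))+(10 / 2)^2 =2922198 / 5785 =505.13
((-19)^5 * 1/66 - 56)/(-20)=495959/264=1878.63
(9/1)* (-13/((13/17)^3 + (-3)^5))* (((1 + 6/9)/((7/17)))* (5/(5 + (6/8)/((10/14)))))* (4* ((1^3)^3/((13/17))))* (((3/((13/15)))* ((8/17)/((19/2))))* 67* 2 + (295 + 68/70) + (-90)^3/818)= -1723732018785030600/356882133584977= -4829.98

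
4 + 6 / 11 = 50 / 11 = 4.55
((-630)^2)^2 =157529610000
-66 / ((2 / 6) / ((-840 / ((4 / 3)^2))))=93555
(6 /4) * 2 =3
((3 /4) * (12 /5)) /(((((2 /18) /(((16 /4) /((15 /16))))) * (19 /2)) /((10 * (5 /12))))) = 576 /19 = 30.32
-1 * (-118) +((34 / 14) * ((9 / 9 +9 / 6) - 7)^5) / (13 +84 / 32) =-590833 / 3500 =-168.81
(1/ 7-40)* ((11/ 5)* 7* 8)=-24552/ 5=-4910.40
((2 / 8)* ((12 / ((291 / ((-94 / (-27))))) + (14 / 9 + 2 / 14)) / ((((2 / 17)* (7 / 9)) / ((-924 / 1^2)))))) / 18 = -258.34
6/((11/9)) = 54/11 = 4.91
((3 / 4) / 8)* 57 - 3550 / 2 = -56629 / 32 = -1769.66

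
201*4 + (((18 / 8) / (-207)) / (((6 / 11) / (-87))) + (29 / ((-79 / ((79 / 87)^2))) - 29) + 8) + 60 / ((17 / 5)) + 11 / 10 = 3278605019 / 4082040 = 803.18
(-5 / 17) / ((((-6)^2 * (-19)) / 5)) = 25 / 11628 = 0.00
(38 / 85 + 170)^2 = 209902144 / 7225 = 29052.20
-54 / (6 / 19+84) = -57 / 89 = -0.64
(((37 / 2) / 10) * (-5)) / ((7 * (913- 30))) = -37 / 24724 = -0.00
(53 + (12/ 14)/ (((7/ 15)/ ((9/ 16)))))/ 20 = 21181/ 7840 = 2.70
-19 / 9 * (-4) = 76 / 9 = 8.44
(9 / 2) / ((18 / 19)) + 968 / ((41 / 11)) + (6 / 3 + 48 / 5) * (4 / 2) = 235879 / 820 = 287.66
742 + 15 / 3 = 747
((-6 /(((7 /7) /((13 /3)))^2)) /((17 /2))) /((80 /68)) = -11.27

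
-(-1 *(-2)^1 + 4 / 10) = -2.40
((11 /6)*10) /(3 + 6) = 55 /27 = 2.04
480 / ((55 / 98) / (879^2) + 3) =36345032640 / 227156509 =160.00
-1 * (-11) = 11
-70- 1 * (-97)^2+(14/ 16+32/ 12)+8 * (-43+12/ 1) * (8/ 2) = -251219/ 24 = -10467.46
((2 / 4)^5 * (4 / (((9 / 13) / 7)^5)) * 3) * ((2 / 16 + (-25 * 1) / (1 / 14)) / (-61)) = 1940739971261 / 8538048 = 227304.88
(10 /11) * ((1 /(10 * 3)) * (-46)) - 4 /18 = -160 /99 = -1.62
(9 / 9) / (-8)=-1 / 8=-0.12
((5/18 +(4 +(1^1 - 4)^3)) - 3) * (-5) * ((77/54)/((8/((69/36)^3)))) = 161.41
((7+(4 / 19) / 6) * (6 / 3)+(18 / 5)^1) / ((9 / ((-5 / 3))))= -5036 / 1539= -3.27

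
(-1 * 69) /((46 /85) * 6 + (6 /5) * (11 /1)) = -1955 /466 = -4.20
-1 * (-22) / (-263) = -22 / 263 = -0.08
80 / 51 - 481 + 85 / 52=-1267117 / 2652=-477.80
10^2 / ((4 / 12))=300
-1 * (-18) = 18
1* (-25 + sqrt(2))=-23.59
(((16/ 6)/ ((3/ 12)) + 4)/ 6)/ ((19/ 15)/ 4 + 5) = 40/ 87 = 0.46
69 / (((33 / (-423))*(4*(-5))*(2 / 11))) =9729 / 40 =243.22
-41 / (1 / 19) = -779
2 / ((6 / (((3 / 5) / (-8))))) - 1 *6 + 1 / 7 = -1647 / 280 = -5.88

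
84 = 84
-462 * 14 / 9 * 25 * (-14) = 251533.33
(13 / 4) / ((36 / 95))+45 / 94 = 9.06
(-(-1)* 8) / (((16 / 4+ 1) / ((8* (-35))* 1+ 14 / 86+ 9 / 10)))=-479772 / 1075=-446.30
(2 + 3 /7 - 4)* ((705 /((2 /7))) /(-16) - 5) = 56045 /224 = 250.20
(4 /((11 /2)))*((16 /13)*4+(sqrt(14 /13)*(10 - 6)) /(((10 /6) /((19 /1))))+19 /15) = 9656 /2145+1824*sqrt(182) /715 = 38.92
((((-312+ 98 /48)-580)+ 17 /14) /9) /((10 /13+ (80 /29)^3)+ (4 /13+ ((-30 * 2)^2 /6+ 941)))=-47339463613 /749320411896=-0.06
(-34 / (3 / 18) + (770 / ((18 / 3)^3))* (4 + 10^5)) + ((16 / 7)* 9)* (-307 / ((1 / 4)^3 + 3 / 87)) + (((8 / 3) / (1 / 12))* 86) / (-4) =1345031885 / 5859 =229566.80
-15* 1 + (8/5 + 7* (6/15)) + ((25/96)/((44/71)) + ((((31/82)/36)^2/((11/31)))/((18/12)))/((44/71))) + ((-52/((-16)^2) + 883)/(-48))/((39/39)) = -7230286572151/253063388160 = -28.57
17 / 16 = 1.06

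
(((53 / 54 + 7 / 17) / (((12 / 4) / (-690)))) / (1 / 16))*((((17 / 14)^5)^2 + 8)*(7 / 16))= -212294210088233615 / 6322280315904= -33578.74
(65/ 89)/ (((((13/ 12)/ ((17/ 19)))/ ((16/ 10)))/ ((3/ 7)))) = 4896/ 11837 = 0.41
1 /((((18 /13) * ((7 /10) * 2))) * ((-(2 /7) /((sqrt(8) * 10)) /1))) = -325 * sqrt(2) /9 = -51.07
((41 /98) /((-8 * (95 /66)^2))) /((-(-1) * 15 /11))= -163713 /8844500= -0.02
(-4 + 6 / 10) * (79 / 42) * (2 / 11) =-1343 / 1155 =-1.16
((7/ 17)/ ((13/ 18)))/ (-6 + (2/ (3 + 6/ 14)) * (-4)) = -378/ 5525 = -0.07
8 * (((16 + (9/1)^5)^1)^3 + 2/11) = 18133151792767016/11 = 1648468344797001.45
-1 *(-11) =11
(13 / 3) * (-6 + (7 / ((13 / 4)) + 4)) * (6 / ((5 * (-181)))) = -4 / 905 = -0.00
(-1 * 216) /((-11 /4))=864 /11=78.55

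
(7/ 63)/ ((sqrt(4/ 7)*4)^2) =7/ 576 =0.01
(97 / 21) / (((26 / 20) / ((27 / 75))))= 582 / 455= 1.28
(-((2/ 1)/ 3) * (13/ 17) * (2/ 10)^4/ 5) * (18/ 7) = -156/ 371875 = -0.00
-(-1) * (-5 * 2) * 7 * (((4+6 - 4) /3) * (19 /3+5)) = -4760 /3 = -1586.67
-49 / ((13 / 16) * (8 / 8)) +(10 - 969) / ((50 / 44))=-293874 / 325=-904.23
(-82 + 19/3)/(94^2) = -227/26508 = -0.01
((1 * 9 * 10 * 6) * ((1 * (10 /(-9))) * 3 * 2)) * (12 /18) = -2400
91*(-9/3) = -273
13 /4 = 3.25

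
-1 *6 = -6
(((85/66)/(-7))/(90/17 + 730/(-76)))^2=30151081/16555196889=0.00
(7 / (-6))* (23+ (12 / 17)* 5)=-3157 / 102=-30.95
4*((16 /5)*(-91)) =-5824 /5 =-1164.80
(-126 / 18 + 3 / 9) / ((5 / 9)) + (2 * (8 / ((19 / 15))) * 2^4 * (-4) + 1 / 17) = -264977 / 323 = -820.36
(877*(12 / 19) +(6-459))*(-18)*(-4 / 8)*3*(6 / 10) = 155277 / 95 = 1634.49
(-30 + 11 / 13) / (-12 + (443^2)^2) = -379 / 500677709857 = -0.00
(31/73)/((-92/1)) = -31/6716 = -0.00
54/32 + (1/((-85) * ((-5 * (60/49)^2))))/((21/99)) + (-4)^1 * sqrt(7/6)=432199/255000 - 2 * sqrt(42)/3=-2.63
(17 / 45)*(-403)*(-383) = 2623933 / 45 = 58309.62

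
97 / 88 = 1.10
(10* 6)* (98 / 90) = 65.33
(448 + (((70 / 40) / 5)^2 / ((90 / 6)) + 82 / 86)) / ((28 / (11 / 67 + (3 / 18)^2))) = 53630265541 / 17424288000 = 3.08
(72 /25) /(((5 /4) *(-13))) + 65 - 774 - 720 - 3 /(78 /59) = -4652201 /3250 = -1431.45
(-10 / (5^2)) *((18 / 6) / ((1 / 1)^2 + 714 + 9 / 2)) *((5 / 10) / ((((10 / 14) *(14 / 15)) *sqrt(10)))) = -9 *sqrt(10) / 71950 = -0.00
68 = 68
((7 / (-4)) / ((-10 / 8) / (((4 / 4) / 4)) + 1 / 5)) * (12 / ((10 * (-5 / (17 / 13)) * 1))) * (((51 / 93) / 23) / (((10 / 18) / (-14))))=127449 / 1853800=0.07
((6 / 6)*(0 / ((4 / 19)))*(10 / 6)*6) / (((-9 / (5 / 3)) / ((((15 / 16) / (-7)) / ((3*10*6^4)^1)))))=0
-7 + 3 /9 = -20 /3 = -6.67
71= 71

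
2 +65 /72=209 /72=2.90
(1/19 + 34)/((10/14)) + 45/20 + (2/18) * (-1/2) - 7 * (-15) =529649/3420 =154.87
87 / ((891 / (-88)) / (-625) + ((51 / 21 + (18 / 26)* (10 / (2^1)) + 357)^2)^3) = 247023124637835000 / 6484390361333085332392158860321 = 0.00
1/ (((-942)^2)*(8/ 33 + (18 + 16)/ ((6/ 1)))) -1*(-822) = 822.00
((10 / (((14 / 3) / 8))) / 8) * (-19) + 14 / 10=-1376 / 35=-39.31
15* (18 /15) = 18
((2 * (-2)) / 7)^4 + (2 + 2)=9860 / 2401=4.11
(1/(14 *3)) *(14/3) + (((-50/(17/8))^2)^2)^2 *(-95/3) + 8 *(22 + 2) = -2975026990381.06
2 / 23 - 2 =-44 / 23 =-1.91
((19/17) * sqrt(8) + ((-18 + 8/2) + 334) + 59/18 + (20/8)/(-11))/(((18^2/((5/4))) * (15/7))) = 133 * sqrt(2)/33048 + 111937/192456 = 0.59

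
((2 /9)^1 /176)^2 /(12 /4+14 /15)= 5 /12336192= 0.00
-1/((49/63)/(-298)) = 2682/7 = 383.14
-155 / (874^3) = -0.00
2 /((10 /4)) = 4 /5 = 0.80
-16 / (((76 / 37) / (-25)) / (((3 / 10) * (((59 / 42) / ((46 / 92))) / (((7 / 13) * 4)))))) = 141895 / 1862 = 76.21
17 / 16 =1.06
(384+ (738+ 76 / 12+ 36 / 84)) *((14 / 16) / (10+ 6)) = 2963 / 48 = 61.73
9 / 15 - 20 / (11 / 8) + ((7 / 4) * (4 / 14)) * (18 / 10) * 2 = -668 / 55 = -12.15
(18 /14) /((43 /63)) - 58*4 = -9895 /43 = -230.12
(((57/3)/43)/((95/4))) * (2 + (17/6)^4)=86113/69660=1.24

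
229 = 229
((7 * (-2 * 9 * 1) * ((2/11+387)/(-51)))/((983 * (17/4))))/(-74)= -357756/115623409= -0.00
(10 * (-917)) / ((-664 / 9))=41265 / 332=124.29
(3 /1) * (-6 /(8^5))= -9 /16384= -0.00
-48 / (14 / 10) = -240 / 7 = -34.29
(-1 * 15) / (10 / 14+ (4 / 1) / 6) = -315 / 29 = -10.86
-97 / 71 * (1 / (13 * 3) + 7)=-26578 / 2769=-9.60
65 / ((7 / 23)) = 1495 / 7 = 213.57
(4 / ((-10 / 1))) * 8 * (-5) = 16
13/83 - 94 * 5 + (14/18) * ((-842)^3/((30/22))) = -3815097938603/11205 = -340481743.74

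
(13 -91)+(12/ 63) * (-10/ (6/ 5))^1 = -5014/ 63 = -79.59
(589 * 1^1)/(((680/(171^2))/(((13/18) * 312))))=970226127/170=5707212.51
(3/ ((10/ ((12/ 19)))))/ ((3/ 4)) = 24/ 95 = 0.25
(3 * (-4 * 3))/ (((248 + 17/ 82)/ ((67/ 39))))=-65928/ 264589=-0.25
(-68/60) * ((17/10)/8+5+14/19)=-6.74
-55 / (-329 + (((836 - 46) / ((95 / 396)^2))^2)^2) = -583809979534375 / 376868496634412044229829784231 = -0.00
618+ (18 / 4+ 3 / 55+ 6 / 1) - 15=67491 / 110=613.55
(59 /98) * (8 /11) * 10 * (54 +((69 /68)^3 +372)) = 5658797085 /3026408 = 1869.81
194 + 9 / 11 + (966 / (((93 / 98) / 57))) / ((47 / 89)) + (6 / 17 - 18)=29983902823 / 272459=110049.23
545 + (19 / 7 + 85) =4429 / 7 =632.71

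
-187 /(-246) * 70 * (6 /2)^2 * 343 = 6734805 /41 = 164263.54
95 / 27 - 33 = -796 / 27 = -29.48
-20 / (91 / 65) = -100 / 7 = -14.29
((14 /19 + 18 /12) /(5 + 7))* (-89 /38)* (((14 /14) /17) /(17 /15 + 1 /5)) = -0.02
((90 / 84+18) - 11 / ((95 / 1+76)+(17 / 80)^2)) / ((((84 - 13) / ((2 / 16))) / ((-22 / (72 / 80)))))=-16021299965 / 19586175588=-0.82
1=1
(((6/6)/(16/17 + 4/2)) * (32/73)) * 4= 1088/1825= 0.60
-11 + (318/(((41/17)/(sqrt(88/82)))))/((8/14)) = -11 + 18921*sqrt(451)/1681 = 228.04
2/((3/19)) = 38/3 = 12.67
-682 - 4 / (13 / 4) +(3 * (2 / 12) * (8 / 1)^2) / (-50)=-222258 / 325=-683.87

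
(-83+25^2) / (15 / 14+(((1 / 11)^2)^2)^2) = 1626555189028 / 3215383229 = 505.87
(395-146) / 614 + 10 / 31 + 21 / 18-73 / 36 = -45565 / 342612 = -0.13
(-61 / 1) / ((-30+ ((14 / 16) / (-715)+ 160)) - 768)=348920 / 3649367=0.10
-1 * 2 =-2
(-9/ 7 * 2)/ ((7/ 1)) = -18/ 49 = -0.37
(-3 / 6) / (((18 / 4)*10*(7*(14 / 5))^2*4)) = -5 / 691488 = -0.00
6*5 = 30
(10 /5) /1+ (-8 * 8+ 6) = -56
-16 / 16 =-1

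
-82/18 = -41/9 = -4.56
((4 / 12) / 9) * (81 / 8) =3 / 8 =0.38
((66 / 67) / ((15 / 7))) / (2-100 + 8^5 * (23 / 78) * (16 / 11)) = 33033 / 1002867725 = 0.00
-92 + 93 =1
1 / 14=0.07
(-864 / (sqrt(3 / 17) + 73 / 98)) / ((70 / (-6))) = 63.57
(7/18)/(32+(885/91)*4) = 637/116136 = 0.01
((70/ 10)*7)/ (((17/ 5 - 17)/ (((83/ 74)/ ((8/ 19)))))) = -9.60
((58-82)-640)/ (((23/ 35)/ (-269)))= 6251560/ 23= 271806.96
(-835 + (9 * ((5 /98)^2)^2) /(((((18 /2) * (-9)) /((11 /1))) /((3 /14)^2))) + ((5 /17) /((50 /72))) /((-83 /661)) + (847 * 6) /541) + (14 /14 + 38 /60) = -171262792045694736451 /207002653247423040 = -827.35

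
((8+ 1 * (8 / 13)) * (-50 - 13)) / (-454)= 3528 / 2951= 1.20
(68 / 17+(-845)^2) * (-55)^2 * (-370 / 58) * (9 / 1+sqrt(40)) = -3596296312125 / 29 - 799176958250 * sqrt(10) / 29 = -211155715645.53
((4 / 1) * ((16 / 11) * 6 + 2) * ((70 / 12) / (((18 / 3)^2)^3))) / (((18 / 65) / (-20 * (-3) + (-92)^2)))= 165.14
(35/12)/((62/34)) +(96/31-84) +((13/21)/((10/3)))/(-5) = -5165093/65100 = -79.34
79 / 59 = 1.34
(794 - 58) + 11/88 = 736.12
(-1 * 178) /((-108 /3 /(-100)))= -494.44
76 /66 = 38 /33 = 1.15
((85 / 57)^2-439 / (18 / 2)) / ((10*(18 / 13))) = -36413 / 10830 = -3.36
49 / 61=0.80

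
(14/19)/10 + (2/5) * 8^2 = 2439/95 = 25.67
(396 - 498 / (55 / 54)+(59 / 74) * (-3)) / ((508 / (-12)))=1164069 / 516890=2.25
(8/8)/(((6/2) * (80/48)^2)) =3/25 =0.12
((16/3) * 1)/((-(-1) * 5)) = 16/15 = 1.07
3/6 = 1/2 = 0.50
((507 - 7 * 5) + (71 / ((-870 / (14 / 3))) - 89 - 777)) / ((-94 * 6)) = 514667 / 736020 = 0.70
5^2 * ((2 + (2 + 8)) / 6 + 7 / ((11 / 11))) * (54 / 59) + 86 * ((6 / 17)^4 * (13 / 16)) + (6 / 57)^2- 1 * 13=345158260821 / 1778913779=194.03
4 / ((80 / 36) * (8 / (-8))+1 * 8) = 9 / 13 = 0.69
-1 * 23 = -23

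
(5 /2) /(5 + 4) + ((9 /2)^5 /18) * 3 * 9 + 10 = 1600243 /576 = 2778.20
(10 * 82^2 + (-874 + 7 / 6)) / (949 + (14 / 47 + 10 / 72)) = 112293246 / 1606447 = 69.90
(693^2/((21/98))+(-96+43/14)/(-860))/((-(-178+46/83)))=2239638117823/177325120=12630.12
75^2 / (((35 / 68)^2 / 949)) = 987339600 / 49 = 20149787.76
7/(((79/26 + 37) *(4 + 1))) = 0.03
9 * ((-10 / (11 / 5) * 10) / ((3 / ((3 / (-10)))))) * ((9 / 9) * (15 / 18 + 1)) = 75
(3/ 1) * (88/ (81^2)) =88/ 2187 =0.04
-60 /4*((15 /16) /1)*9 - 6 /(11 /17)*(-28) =23421 /176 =133.07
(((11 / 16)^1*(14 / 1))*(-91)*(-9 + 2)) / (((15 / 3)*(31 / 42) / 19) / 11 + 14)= 215276061 / 492188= 437.39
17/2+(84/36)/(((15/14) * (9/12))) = 3079/270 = 11.40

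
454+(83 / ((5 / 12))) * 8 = 10238 / 5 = 2047.60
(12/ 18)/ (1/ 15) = 10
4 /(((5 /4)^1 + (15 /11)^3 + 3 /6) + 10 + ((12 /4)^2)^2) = 21296 /507301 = 0.04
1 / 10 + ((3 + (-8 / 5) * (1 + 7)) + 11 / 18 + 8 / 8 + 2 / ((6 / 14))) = -154 / 45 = -3.42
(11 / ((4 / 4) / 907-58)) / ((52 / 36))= -0.13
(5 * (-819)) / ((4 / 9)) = -36855 / 4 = -9213.75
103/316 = 0.33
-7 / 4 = -1.75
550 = 550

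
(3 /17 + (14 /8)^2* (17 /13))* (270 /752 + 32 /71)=319607345 /94397056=3.39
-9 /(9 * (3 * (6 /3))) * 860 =-430 /3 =-143.33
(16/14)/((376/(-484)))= -484/329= -1.47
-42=-42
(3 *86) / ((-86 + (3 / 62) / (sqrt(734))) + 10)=-55323893568 / 16296960887 - 47988 *sqrt(734) / 16296960887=-3.39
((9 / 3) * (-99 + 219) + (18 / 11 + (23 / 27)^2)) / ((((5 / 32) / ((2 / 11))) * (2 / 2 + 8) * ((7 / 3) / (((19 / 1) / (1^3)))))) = 3533429696 / 9261945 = 381.50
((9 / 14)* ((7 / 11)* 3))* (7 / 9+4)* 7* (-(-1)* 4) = 1806 / 11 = 164.18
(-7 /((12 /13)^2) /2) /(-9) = 1183 /2592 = 0.46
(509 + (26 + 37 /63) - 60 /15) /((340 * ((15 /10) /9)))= 197 /21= 9.38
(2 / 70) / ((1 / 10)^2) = 2.86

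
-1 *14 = -14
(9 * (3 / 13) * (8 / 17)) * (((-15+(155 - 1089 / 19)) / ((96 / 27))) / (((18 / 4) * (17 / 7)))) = 296919 / 142766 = 2.08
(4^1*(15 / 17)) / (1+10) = 0.32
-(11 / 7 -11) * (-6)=-396 / 7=-56.57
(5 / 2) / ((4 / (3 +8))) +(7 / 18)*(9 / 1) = 83 / 8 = 10.38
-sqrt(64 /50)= -4*sqrt(2) /5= -1.13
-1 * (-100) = 100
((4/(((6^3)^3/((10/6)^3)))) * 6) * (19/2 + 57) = 16625/22674816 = 0.00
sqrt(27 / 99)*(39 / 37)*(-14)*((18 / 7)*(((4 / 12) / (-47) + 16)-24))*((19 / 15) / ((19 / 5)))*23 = 4050852*sqrt(33) / 19129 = 1216.50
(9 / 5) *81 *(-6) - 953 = -9139 / 5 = -1827.80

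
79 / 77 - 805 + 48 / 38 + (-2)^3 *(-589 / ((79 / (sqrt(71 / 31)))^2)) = -7313429510 / 9130583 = -800.98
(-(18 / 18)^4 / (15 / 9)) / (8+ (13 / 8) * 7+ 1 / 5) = -8 / 261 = -0.03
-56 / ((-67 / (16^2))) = 14336 / 67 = 213.97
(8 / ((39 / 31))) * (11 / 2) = 34.97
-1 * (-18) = 18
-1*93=-93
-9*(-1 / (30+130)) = 9 / 160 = 0.06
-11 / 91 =-0.12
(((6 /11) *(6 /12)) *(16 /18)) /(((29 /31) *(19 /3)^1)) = 248 /6061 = 0.04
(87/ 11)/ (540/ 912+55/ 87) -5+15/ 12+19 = 7732721/ 356180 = 21.71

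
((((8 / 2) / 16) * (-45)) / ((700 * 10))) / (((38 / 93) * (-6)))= 279 / 425600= 0.00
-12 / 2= -6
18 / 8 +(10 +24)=145 / 4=36.25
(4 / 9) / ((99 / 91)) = 364 / 891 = 0.41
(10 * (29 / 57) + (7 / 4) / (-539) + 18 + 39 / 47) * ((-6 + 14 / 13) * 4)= -1262874944 / 2681679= -470.93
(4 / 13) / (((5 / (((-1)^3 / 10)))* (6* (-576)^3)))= 1 / 186325401600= 0.00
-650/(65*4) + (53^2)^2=15780957/2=7890478.50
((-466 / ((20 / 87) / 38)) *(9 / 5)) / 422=-3466341 / 10550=-328.56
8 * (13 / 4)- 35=-9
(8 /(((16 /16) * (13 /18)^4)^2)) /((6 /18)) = 264479053824 /815730721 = 324.22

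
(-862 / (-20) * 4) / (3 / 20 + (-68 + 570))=3448 / 10043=0.34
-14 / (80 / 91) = -637 / 40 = -15.92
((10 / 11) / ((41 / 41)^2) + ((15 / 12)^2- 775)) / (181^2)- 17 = -98156877 / 5765936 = -17.02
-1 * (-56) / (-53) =-56 / 53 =-1.06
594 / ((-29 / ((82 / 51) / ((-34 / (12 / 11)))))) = 1.06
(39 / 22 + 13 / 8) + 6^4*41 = 4676267 / 88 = 53139.40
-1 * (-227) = 227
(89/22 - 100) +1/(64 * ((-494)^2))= -16485119861/171801344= -95.95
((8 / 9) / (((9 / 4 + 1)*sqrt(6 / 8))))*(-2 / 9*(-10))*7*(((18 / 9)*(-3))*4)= -71680*sqrt(3) / 1053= -117.90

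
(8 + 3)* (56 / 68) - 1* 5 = 69 / 17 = 4.06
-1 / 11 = -0.09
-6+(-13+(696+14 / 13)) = 8815 / 13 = 678.08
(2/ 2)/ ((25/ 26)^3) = 17576/ 15625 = 1.12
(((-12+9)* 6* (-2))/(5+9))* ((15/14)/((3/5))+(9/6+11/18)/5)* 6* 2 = 16692/245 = 68.13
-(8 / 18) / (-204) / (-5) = -1 / 2295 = -0.00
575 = 575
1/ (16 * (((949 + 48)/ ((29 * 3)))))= 87/ 15952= 0.01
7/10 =0.70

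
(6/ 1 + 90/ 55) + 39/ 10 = 1269/ 110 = 11.54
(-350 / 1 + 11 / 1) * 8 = -2712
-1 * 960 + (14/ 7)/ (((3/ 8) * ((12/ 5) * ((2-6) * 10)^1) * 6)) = -103681/ 108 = -960.01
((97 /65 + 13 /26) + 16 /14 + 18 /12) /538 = 2109 /244790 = 0.01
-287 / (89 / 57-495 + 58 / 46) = 376257 / 645245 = 0.58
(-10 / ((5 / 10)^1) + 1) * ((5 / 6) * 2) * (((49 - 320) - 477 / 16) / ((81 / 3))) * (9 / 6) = 457235 / 864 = 529.21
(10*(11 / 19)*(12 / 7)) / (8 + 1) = 440 / 399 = 1.10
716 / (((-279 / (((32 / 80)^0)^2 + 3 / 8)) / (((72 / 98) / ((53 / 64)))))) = -252032 / 80507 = -3.13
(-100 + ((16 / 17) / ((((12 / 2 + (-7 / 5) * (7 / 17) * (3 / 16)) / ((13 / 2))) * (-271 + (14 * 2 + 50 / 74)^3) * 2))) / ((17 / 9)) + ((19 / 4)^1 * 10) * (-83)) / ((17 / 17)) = -216719902541633415 / 53610365658326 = -4042.50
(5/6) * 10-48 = -119/3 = -39.67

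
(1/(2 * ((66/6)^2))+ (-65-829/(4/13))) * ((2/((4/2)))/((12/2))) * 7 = -9348325/2904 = -3219.12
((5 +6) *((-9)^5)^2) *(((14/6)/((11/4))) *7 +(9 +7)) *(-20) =-16829546042160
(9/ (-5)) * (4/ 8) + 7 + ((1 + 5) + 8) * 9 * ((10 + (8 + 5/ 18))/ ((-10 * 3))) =-212/ 3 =-70.67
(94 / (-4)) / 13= -47 / 26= -1.81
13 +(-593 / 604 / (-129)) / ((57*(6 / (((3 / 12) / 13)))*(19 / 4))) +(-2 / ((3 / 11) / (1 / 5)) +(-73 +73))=379554862909 / 32909380920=11.53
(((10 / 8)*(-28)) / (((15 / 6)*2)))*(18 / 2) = -63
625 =625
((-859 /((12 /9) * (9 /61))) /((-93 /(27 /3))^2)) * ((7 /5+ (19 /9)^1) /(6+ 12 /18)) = -4139521 /192200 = -21.54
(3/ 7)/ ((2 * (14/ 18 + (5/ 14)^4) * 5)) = 74088/ 1372685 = 0.05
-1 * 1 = -1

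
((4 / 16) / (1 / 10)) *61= 305 / 2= 152.50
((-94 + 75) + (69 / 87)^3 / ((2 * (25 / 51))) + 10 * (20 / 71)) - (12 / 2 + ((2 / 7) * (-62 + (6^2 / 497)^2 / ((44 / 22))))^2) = -1222940026351761546277 / 3645739494350297050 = -335.44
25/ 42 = 0.60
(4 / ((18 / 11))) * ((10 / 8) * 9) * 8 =220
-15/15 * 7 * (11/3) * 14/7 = -154/3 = -51.33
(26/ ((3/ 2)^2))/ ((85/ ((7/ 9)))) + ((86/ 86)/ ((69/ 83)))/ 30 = 46187/ 316710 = 0.15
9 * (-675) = -6075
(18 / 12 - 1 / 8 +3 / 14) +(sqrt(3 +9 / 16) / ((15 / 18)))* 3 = 89 / 56 +9* sqrt(57) / 10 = 8.38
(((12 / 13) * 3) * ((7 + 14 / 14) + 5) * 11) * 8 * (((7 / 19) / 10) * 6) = 66528 / 95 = 700.29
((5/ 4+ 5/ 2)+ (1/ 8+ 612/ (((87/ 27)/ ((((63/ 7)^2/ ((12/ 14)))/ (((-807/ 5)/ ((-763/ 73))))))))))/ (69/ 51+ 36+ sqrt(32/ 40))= 286765650594425/ 9179763530696 -1535438129167 * sqrt(5)/ 4589881765348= 30.49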